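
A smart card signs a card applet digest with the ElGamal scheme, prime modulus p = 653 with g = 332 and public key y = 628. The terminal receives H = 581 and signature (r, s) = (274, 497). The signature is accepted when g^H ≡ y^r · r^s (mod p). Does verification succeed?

Left side g^H mod p:
332^2 = 110224 ≡ 520
332^4 ≡ 520^2 = 270400 ≡ 58
332^8 ≡ 58^2 = 3364 ≡ 99
332^16 ≡ 99^2 = 9801 ≡ 6
332^32 ≡ 6^2 = 36
332^64 ≡ 36^2 = 1296 ≡ 643
332^128 ≡ 643^2 = 413449 ≡ 100
332^256 ≡ 100^2 = 10000 ≡ 205
332^512 ≡ 205^2 = 42025 ≡ 233
581 = 512 + 64 + 4 + 1, so 332^581 ≡ 233·643·58·332 ≡ 497 (mod 653)
Right side y^r · r^s mod p:
628^2 = 394384 ≡ 625
628^4 ≡ 625^2 = 390625 ≡ 131
628^8 ≡ 131^2 = 17161 ≡ 183
628^16 ≡ 183^2 = 33489 ≡ 186
628^32 ≡ 186^2 = 34596 ≡ 640
628^64 ≡ 640^2 = 409600 ≡ 169
628^128 ≡ 169^2 = 28561 ≡ 482
628^256 ≡ 482^2 = 232324 ≡ 509
274 = 256 + 16 + 2, so 628^274 ≡ 509·186·625 ≡ 308 (mod 653)
274^2 = 75076 ≡ 634
274^4 ≡ 634^2 = 401956 ≡ 361
274^8 ≡ 361^2 = 130321 ≡ 374
274^16 ≡ 374^2 = 139876 ≡ 134
274^32 ≡ 134^2 = 17956 ≡ 325
274^64 ≡ 325^2 = 105625 ≡ 492
274^128 ≡ 492^2 = 242064 ≡ 454
274^256 ≡ 454^2 = 206116 ≡ 421
497 = 256 + 128 + 64 + 32 + 16 + 1, so 274^497 ≡ 421·454·492·325·134·274 ≡ 432 (mod 653)
308·432 = 133056 ≡ 497 (mod 653)
497 ≡ 497 (mod 653), so the signature is genuine.

passes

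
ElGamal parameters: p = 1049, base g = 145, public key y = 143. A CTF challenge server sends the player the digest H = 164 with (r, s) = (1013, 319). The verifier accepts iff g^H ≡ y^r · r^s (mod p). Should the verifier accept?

reject

Left side g^H mod p:
145^2 = 21025 ≡ 45
145^4 ≡ 45^2 = 2025 ≡ 976
145^8 ≡ 976^2 = 952576 ≡ 84
145^16 ≡ 84^2 = 7056 ≡ 762
145^32 ≡ 762^2 = 580644 ≡ 547
145^64 ≡ 547^2 = 299209 ≡ 244
145^128 ≡ 244^2 = 59536 ≡ 792
164 = 128 + 32 + 4, so 145^164 ≡ 792·547·976 ≡ 949 (mod 1049)
Right side y^r · r^s mod p:
143^2 = 20449 ≡ 518
143^4 ≡ 518^2 = 268324 ≡ 829
143^8 ≡ 829^2 = 687241 ≡ 146
143^16 ≡ 146^2 = 21316 ≡ 336
143^32 ≡ 336^2 = 112896 ≡ 653
143^64 ≡ 653^2 = 426409 ≡ 515
143^128 ≡ 515^2 = 265225 ≡ 877
143^256 ≡ 877^2 = 769129 ≡ 212
143^512 ≡ 212^2 = 44944 ≡ 886
1013 = 512 + 256 + 128 + 64 + 32 + 16 + 4 + 1, so 143^1013 ≡ 886·212·877·515·653·336·829·143 ≡ 260 (mod 1049)
1013^2 = 1026169 ≡ 247
1013^4 ≡ 247^2 = 61009 ≡ 167
1013^8 ≡ 167^2 = 27889 ≡ 615
1013^16 ≡ 615^2 = 378225 ≡ 585
1013^32 ≡ 585^2 = 342225 ≡ 251
1013^64 ≡ 251^2 = 63001 ≡ 61
1013^128 ≡ 61^2 = 3721 ≡ 574
1013^256 ≡ 574^2 = 329476 ≡ 90
319 = 256 + 32 + 16 + 8 + 4 + 2 + 1, so 1013^319 ≡ 90·251·585·615·167·247·1013 ≡ 372 (mod 1049)
260·372 = 96720 ≡ 212 (mod 1049)
949 ≠ 212, so verification fails.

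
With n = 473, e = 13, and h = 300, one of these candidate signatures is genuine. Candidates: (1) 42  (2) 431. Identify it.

Candidate 1: 42^2 = 1764 ≡ 345; 42^4 ≡ 345^2 = 119025 ≡ 302; 42^8 ≡ 302^2 = 91204 ≡ 388; 13 = 8 + 4 + 1, so 42^13 ≡ 388·302·42 ≡ 300 (mod 473)
  → matches h = 300
Candidate 2: 431^2 = 185761 ≡ 345; 431^4 ≡ 345^2 = 119025 ≡ 302; 431^8 ≡ 302^2 = 91204 ≡ 388; 13 = 8 + 4 + 1, so 431^13 ≡ 388·302·431 ≡ 173 (mod 473)

1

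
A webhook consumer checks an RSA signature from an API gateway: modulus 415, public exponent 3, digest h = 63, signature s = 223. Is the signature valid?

invalid

s^2 ≡ 223^2 = 49729 ≡ 344
3 = 2 + 1, so s^3 ≡ 344·223 ≡ 352 (mod 415)
The recovered value 352 does not match the digest 63.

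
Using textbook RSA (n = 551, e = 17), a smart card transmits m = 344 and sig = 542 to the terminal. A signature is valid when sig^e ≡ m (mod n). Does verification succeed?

passes

Squares mod 551: sig^1≡542, sig^2≡81, sig^4≡500, sig^8≡397, sig^16≡23
17 = 16 + 1, so sig^17 ≡ 23·542 ≡ 344 (mod 551)
344 = m, so the signature checks out.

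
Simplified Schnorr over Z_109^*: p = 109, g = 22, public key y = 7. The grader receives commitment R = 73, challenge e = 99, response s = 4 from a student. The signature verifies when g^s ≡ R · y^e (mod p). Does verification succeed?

passes

g^s mod p:
Squares mod 109: 22^1≡22, 22^2≡48, 22^4≡15
22^4 ≡ 15 (mod 109)
R · y^e mod p:
Squares mod 109: 7^1≡7, 7^2≡49, 7^4≡3, 7^8≡9, 7^16≡81, 7^32≡21, 7^64≡5
99 = 64 + 32 + 2 + 1, so 7^99 ≡ 5·21·49·7 ≡ 45 (mod 109)
73·45 = 3285 ≡ 15 (mod 109)
15 ≡ 15 (mod 109); signature holds.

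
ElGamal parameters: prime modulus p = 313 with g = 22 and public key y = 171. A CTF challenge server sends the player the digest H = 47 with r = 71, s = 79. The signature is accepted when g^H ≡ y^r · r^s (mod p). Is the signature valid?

Left side g^H mod p:
22^2 = 484 ≡ 171
22^4 ≡ 171^2 = 29241 ≡ 132
22^8 ≡ 132^2 = 17424 ≡ 209
22^16 ≡ 209^2 = 43681 ≡ 174
22^32 ≡ 174^2 = 30276 ≡ 228
47 = 32 + 8 + 4 + 2 + 1, so 22^47 ≡ 228·209·132·171·22 ≡ 96 (mod 313)
Right side y^r · r^s mod p:
171^2 = 29241 ≡ 132
171^4 ≡ 132^2 = 17424 ≡ 209
171^8 ≡ 209^2 = 43681 ≡ 174
171^16 ≡ 174^2 = 30276 ≡ 228
171^32 ≡ 228^2 = 51984 ≡ 26
171^64 ≡ 26^2 = 676 ≡ 50
71 = 64 + 4 + 2 + 1, so 171^71 ≡ 50·209·132·171 ≡ 287 (mod 313)
71^2 = 5041 ≡ 33
71^4 ≡ 33^2 = 1089 ≡ 150
71^8 ≡ 150^2 = 22500 ≡ 277
71^16 ≡ 277^2 = 76729 ≡ 44
71^32 ≡ 44^2 = 1936 ≡ 58
71^64 ≡ 58^2 = 3364 ≡ 234
79 = 64 + 8 + 4 + 2 + 1, so 71^79 ≡ 234·277·150·33·71 ≡ 242 (mod 313)
287·242 = 69454 ≡ 281 (mod 313)
96 ≠ 281, so verification fails.

invalid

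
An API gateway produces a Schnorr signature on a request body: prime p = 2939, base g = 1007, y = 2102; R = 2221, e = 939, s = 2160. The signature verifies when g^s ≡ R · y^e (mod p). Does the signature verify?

g^s mod p:
1007^2160 mod 2939 = 228
R · y^e mod p:
2102^939 mod 2939 = 1344
2221·1344 = 2985024 ≡ 1939 (mod 2939)
228 ≠ 1939; the check fails.

does not verify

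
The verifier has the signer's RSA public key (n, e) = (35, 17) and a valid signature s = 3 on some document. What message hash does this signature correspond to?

Squares mod 35: s^1≡3, s^2≡9, s^4≡11, s^8≡16, s^16≡11
17 = 16 + 1, so s^17 ≡ 11·3 ≡ 33 (mod 35)

33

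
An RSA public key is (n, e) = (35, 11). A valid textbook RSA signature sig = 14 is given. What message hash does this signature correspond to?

sig^2 ≡ 14^2 = 196 ≡ 21
sig^4 ≡ 21^2 = 441 ≡ 21
sig^8 ≡ 21^2 = 441 ≡ 21
11 = 8 + 2 + 1, so sig^11 ≡ 21·21·14 ≡ 14 (mod 35)

14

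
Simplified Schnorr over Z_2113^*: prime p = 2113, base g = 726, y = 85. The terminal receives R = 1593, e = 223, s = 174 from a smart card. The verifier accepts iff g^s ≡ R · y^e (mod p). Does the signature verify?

verifies

g^s mod p:
726^2 = 527076 ≡ 939
726^4 ≡ 939^2 = 881721 ≡ 600
726^8 ≡ 600^2 = 360000 ≡ 790
726^16 ≡ 790^2 = 624100 ≡ 765
726^32 ≡ 765^2 = 585225 ≡ 2037
726^64 ≡ 2037^2 = 4149369 ≡ 1550
726^128 ≡ 1550^2 = 2402500 ≡ 19
174 = 128 + 32 + 8 + 4 + 2, so 726^174 ≡ 19·2037·790·600·939 ≡ 275 (mod 2113)
R · y^e mod p:
85^2 = 7225 ≡ 886
85^4 ≡ 886^2 = 784996 ≡ 1073
85^8 ≡ 1073^2 = 1151329 ≡ 1857
85^16 ≡ 1857^2 = 3448449 ≡ 33
85^32 ≡ 33^2 = 1089
85^64 ≡ 1089^2 = 1185921 ≡ 528
85^128 ≡ 528^2 = 278784 ≡ 1981
223 = 128 + 64 + 16 + 8 + 4 + 2 + 1, so 85^223 ≡ 1981·528·33·1857·1073·886·85 ≡ 1442 (mod 2113)
1593·1442 = 2297106 ≡ 275 (mod 2113)
275 ≡ 275 (mod 2113); signature holds.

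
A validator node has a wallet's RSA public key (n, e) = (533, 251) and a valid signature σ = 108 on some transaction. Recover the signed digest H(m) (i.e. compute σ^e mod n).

Squares mod 533: σ^1≡108, σ^2≡471, σ^4≡113, σ^8≡510, σ^16≡529, σ^32≡16, σ^64≡256, σ^128≡510
251 = 128 + 64 + 32 + 16 + 8 + 2 + 1, so σ^251 ≡ 510·256·16·529·510·471·108 ≡ 504 (mod 533)

504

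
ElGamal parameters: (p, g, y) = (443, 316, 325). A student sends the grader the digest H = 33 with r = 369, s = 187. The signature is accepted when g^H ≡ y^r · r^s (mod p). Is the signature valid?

valid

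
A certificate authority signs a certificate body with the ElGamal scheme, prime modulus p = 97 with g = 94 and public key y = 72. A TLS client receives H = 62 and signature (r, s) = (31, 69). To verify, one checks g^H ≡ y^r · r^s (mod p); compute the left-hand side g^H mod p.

93

94^2 = 8836 ≡ 9
94^4 ≡ 9^2 = 81
94^8 ≡ 81^2 = 6561 ≡ 62
94^16 ≡ 62^2 = 3844 ≡ 61
94^32 ≡ 61^2 = 3721 ≡ 35
62 = 32 + 16 + 8 + 4 + 2, so 94^62 ≡ 35·61·62·81·9 ≡ 93 (mod 97)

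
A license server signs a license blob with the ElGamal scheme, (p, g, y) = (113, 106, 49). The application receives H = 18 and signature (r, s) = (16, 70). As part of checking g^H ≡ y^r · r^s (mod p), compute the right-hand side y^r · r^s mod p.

28

49^2 = 2401 ≡ 28
49^4 ≡ 28^2 = 784 ≡ 106
49^8 ≡ 106^2 = 11236 ≡ 49
49^16 ≡ 49^2 = 2401 ≡ 28
16^2 = 256 ≡ 30
16^4 ≡ 30^2 = 900 ≡ 109
16^8 ≡ 109^2 = 11881 ≡ 16
16^16 ≡ 16^2 = 256 ≡ 30
16^32 ≡ 30^2 = 900 ≡ 109
16^64 ≡ 109^2 = 11881 ≡ 16
70 = 64 + 4 + 2, so 16^70 ≡ 16·109·30 ≡ 1 (mod 113)
y^r · r^s ≡ 28·1 = 28 ≡ 28 (mod 113)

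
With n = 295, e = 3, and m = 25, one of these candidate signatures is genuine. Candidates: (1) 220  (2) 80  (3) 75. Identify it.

Candidate 1: Squares mod 295: 220^1≡220, 220^2≡20; 3 = 2 + 1, so 220^3 ≡ 20·220 ≡ 270 (mod 295)
Candidate 2: Squares mod 295: 80^1≡80, 80^2≡205; 3 = 2 + 1, so 80^3 ≡ 205·80 ≡ 175 (mod 295)
Candidate 3: Squares mod 295: 75^1≡75, 75^2≡20; 3 = 2 + 1, so 75^3 ≡ 20·75 ≡ 25 (mod 295)
  → matches m = 25

3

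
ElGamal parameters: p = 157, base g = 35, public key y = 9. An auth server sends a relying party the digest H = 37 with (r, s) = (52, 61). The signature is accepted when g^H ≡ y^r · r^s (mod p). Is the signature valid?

valid

Left side g^H mod p:
35^2 = 1225 ≡ 126
35^4 ≡ 126^2 = 15876 ≡ 19
35^8 ≡ 19^2 = 361 ≡ 47
35^16 ≡ 47^2 = 2209 ≡ 11
35^32 ≡ 11^2 = 121
37 = 32 + 4 + 1, so 35^37 ≡ 121·19·35 ≡ 81 (mod 157)
Right side y^r · r^s mod p:
9^2 = 81
9^4 ≡ 81^2 = 6561 ≡ 124
9^8 ≡ 124^2 = 15376 ≡ 147
9^16 ≡ 147^2 = 21609 ≡ 100
9^32 ≡ 100^2 = 10000 ≡ 109
52 = 32 + 16 + 4, so 9^52 ≡ 109·100·124 ≡ 144 (mod 157)
52^2 = 2704 ≡ 35
52^4 ≡ 35^2 = 1225 ≡ 126
52^8 ≡ 126^2 = 15876 ≡ 19
52^16 ≡ 19^2 = 361 ≡ 47
52^32 ≡ 47^2 = 2209 ≡ 11
61 = 32 + 16 + 8 + 4 + 1, so 52^61 ≡ 11·47·19·126·52 ≡ 30 (mod 157)
144·30 = 4320 ≡ 81 (mod 157)
81 ≡ 81 (mod 157), so the signature is genuine.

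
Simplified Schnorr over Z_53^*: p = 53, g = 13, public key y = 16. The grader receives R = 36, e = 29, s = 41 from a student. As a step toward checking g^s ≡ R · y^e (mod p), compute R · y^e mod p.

10

16^2 = 256 ≡ 44
16^4 ≡ 44^2 = 1936 ≡ 28
16^8 ≡ 28^2 = 784 ≡ 42
16^16 ≡ 42^2 = 1764 ≡ 15
29 = 16 + 8 + 4 + 1, so 16^29 ≡ 15·42·28·16 ≡ 15 (mod 53)
R · y^e ≡ 36·15 = 540 ≡ 10 (mod 53)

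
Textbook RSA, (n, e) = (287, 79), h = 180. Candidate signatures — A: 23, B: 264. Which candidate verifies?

B

Candidate A: 23^2 = 529 ≡ 242; 23^4 ≡ 242^2 = 58564 ≡ 16; 23^8 ≡ 16^2 = 256; 23^16 ≡ 256^2 = 65536 ≡ 100; 23^32 ≡ 100^2 = 10000 ≡ 242; 23^64 ≡ 242^2 = 58564 ≡ 16; 79 = 64 + 8 + 4 + 2 + 1, so 23^79 ≡ 16·256·16·242·23 ≡ 107 (mod 287)
Candidate B: 264^2 = 69696 ≡ 242; 264^4 ≡ 242^2 = 58564 ≡ 16; 264^8 ≡ 16^2 = 256; 264^16 ≡ 256^2 = 65536 ≡ 100; 264^32 ≡ 100^2 = 10000 ≡ 242; 264^64 ≡ 242^2 = 58564 ≡ 16; 79 = 64 + 8 + 4 + 2 + 1, so 264^79 ≡ 16·256·16·242·264 ≡ 180 (mod 287)
  → matches h = 180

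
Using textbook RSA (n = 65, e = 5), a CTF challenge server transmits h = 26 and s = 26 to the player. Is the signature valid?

valid

Squares mod 65: s^1≡26, s^2≡26, s^4≡26
5 = 4 + 1, so s^5 ≡ 26·26 ≡ 26 (mod 65)
s^5 mod 65 = 26 matches h.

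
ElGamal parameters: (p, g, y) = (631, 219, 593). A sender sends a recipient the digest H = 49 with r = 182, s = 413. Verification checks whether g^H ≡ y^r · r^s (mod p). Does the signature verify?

Left side g^H mod p:
Squares mod 631: 219^1≡219, 219^2≡5, 219^4≡25, 219^8≡625, 219^16≡36, 219^32≡34
49 = 32 + 16 + 1, so 219^49 ≡ 34·36·219 ≡ 512 (mod 631)
Right side y^r · r^s mod p:
Squares mod 631: 593^1≡593, 593^2≡182, 593^4≡312, 593^8≡170, 593^16≡505, 593^32≡101, 593^64≡105, 593^128≡298
182 = 128 + 32 + 16 + 4 + 2, so 593^182 ≡ 298·101·505·312·182 ≡ 228 (mod 631)
Squares mod 631: 182^1≡182, 182^2≡312, 182^4≡170, 182^8≡505, 182^16≡101, 182^32≡105, 182^64≡298, 182^128≡464, 182^256≡125
413 = 256 + 128 + 16 + 8 + 4 + 1, so 182^413 ≡ 125·464·101·505·170·182 ≡ 279 (mod 631)
228·279 = 63612 ≡ 512 (mod 631)
512 ≡ 512 (mod 631), so the signature is genuine.

verifies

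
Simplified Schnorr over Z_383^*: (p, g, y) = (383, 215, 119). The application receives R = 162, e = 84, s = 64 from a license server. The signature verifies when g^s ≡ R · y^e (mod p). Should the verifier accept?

g^s mod p:
Squares mod 383: 215^1≡215, 215^2≡265, 215^4≡136, 215^8≡112, 215^16≡288, 215^32≡216, 215^64≡313
215^64 ≡ 313 (mod 383)
R · y^e mod p:
Squares mod 383: 119^1≡119, 119^2≡373, 119^4≡100, 119^8≡42, 119^16≡232, 119^32≡204, 119^64≡252
84 = 64 + 16 + 4, so 119^84 ≡ 252·232·100 ≡ 288 (mod 383)
162·288 = 46656 ≡ 313 (mod 383)
313 ≡ 313 (mod 383); signature holds.

accept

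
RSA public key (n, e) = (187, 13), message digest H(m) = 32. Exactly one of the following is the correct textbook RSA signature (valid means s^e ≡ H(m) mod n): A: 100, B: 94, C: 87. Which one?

Candidate A: Squares mod 187: 100^1≡100, 100^2≡89, 100^4≡67, 100^8≡1; 13 = 8 + 4 + 1, so 100^13 ≡ 1·67·100 ≡ 155 (mod 187)
Candidate B: Squares mod 187: 94^1≡94, 94^2≡47, 94^4≡152, 94^8≡103; 13 = 8 + 4 + 1, so 94^13 ≡ 103·152·94 ≡ 161 (mod 187)
Candidate C: Squares mod 187: 87^1≡87, 87^2≡89, 87^4≡67, 87^8≡1; 13 = 8 + 4 + 1, so 87^13 ≡ 1·67·87 ≡ 32 (mod 187)
  → matches H(m) = 32

C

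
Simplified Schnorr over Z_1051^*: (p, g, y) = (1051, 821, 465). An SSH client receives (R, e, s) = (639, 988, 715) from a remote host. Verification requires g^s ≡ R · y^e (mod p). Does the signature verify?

g^s mod p:
821^2 = 674041 ≡ 350
821^4 ≡ 350^2 = 122500 ≡ 584
821^8 ≡ 584^2 = 341056 ≡ 532
821^16 ≡ 532^2 = 283024 ≡ 305
821^32 ≡ 305^2 = 93025 ≡ 537
821^64 ≡ 537^2 = 288369 ≡ 395
821^128 ≡ 395^2 = 156025 ≡ 477
821^256 ≡ 477^2 = 227529 ≡ 513
821^512 ≡ 513^2 = 263169 ≡ 419
715 = 512 + 128 + 64 + 8 + 2 + 1, so 821^715 ≡ 419·477·395·532·350·821 ≡ 858 (mod 1051)
R · y^e mod p:
465^2 = 216225 ≡ 770
465^4 ≡ 770^2 = 592900 ≡ 136
465^8 ≡ 136^2 = 18496 ≡ 629
465^16 ≡ 629^2 = 395641 ≡ 465
465^32 ≡ 465^2 = 216225 ≡ 770
465^64 ≡ 770^2 = 592900 ≡ 136
465^128 ≡ 136^2 = 18496 ≡ 629
465^256 ≡ 629^2 = 395641 ≡ 465
465^512 ≡ 465^2 = 216225 ≡ 770
988 = 512 + 256 + 128 + 64 + 16 + 8 + 4, so 465^988 ≡ 770·465·629·136·465·629·136 ≡ 763 (mod 1051)
639·763 = 487557 ≡ 944 (mod 1051)
858 ≠ 944; the check fails.

does not verify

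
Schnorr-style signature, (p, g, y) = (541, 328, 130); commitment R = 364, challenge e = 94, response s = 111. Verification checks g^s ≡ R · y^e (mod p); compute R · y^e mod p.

Squares mod 541: 130^1≡130, 130^2≡129, 130^4≡411, 130^8≡129, 130^16≡411, 130^32≡129, 130^64≡411
94 = 64 + 16 + 8 + 4 + 2, so 130^94 ≡ 411·411·129·411·129 ≡ 411 (mod 541)
R · y^e ≡ 364·411 = 149604 ≡ 288 (mod 541)

288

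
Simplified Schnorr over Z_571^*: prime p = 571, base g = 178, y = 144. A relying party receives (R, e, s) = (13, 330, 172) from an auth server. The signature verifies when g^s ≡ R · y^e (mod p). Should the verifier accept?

accept

g^s mod p:
Squares mod 571: 178^1≡178, 178^2≡279, 178^4≡185, 178^8≡536, 178^16≡83, 178^32≡37, 178^64≡227, 178^128≡139
172 = 128 + 32 + 8 + 4, so 178^172 ≡ 139·37·536·185 ≡ 366 (mod 571)
R · y^e mod p:
Squares mod 571: 144^1≡144, 144^2≡180, 144^4≡424, 144^8≡482, 144^16≡498, 144^32≡190, 144^64≡127, 144^128≡141, 144^256≡467
330 = 256 + 64 + 8 + 2, so 144^330 ≡ 467·127·482·180 ≡ 116 (mod 571)
13·116 = 1508 ≡ 366 (mod 571)
366 ≡ 366 (mod 571); signature holds.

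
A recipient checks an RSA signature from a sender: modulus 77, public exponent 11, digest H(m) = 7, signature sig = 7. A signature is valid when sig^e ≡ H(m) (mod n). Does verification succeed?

passes

sig^11 mod 77 = 7
sig^11 mod 77 = 7 matches H(m).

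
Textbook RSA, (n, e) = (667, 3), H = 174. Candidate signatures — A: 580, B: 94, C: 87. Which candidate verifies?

C

Candidate A: Squares mod 667: 580^1≡580, 580^2≡232; 3 = 2 + 1, so 580^3 ≡ 232·580 ≡ 493 (mod 667)
Candidate B: Squares mod 667: 94^1≡94, 94^2≡165; 3 = 2 + 1, so 94^3 ≡ 165·94 ≡ 169 (mod 667)
Candidate C: Squares mod 667: 87^1≡87, 87^2≡232; 3 = 2 + 1, so 87^3 ≡ 232·87 ≡ 174 (mod 667)
  → matches H = 174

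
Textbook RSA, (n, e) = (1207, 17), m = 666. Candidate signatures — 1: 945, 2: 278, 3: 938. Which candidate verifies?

Candidate 1: Squares mod 1207: 945^1≡945, 945^2≡1052, 945^4≡1092, 945^8≡1155, 945^16≡290; 17 = 16 + 1, so 945^17 ≡ 290·945 ≡ 61 (mod 1207)
Candidate 2: Squares mod 1207: 278^1≡278, 278^2≡36, 278^4≡89, 278^8≡679, 278^16≡1174; 17 = 16 + 1, so 278^17 ≡ 1174·278 ≡ 482 (mod 1207)
Candidate 3: Squares mod 1207: 938^1≡938, 938^2≡1148, 938^4≡1067, 938^8≡288, 938^16≡868; 17 = 16 + 1, so 938^17 ≡ 868·938 ≡ 666 (mod 1207)
  → matches m = 666

3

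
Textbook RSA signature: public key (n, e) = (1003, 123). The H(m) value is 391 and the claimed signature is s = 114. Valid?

no

s^2 ≡ 114^2 = 12996 ≡ 960
s^4 ≡ 960^2 = 921600 ≡ 846
s^8 ≡ 846^2 = 715716 ≡ 577
s^16 ≡ 577^2 = 332929 ≡ 936
s^32 ≡ 936^2 = 876096 ≡ 477
s^64 ≡ 477^2 = 227529 ≡ 851
123 = 64 + 32 + 16 + 8 + 2 + 1, so s^123 ≡ 851·477·936·577·960·114 ≡ 431 (mod 1003)
431 ≠ 391, so verification fails.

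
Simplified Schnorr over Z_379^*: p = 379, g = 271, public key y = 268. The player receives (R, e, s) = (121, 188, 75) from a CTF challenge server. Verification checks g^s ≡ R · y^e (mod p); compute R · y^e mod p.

115

268^2 = 71824 ≡ 193
268^4 ≡ 193^2 = 37249 ≡ 107
268^8 ≡ 107^2 = 11449 ≡ 79
268^16 ≡ 79^2 = 6241 ≡ 177
268^32 ≡ 177^2 = 31329 ≡ 251
268^64 ≡ 251^2 = 63001 ≡ 87
268^128 ≡ 87^2 = 7569 ≡ 368
188 = 128 + 32 + 16 + 8 + 4, so 268^188 ≡ 368·251·177·79·107 ≡ 239 (mod 379)
R · y^e ≡ 121·239 = 28919 ≡ 115 (mod 379)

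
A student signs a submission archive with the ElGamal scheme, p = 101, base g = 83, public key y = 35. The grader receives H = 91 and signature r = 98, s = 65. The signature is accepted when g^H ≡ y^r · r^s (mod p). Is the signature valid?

invalid

Left side g^H mod p:
Squares mod 101: 83^1≡83, 83^2≡21, 83^4≡37, 83^8≡56, 83^16≡5, 83^32≡25, 83^64≡19
91 = 64 + 16 + 8 + 2 + 1, so 83^91 ≡ 19·5·56·21·83 ≡ 51 (mod 101)
Right side y^r · r^s mod p:
Squares mod 101: 35^1≡35, 35^2≡13, 35^4≡68, 35^8≡79, 35^16≡80, 35^32≡37, 35^64≡56
98 = 64 + 32 + 2, so 35^98 ≡ 56·37·13 ≡ 70 (mod 101)
Squares mod 101: 98^1≡98, 98^2≡9, 98^4≡81, 98^8≡97, 98^16≡16, 98^32≡54, 98^64≡88
65 = 64 + 1, so 98^65 ≡ 88·98 ≡ 39 (mod 101)
70·39 = 2730 ≡ 3 (mod 101)
51 ≠ 3, so verification fails.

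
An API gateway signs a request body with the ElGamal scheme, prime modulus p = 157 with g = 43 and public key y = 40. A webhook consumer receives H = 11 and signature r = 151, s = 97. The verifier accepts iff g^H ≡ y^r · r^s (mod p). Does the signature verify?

Left side g^H mod p:
Squares mod 157: 43^1≡43, 43^2≡122, 43^4≡126, 43^8≡19
11 = 8 + 2 + 1, so 43^11 ≡ 19·122·43 ≡ 136 (mod 157)
Right side y^r · r^s mod p:
Squares mod 157: 40^1≡40, 40^2≡30, 40^4≡115, 40^8≡37, 40^16≡113, 40^32≡52, 40^64≡35, 40^128≡126
151 = 128 + 16 + 4 + 2 + 1, so 40^151 ≡ 126·113·115·30·40 ≡ 147 (mod 157)
Squares mod 157: 151^1≡151, 151^2≡36, 151^4≡40, 151^8≡30, 151^16≡115, 151^32≡37, 151^64≡113
97 = 64 + 32 + 1, so 151^97 ≡ 113·37·151 ≡ 34 (mod 157)
147·34 = 4998 ≡ 131 (mod 157)
136 ≠ 131, so verification fails.

does not verify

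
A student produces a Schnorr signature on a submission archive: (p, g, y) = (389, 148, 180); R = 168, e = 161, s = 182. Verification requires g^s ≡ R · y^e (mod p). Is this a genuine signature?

forged

g^s mod p:
148^2 = 21904 ≡ 120
148^4 ≡ 120^2 = 14400 ≡ 7
148^8 ≡ 7^2 = 49
148^16 ≡ 49^2 = 2401 ≡ 67
148^32 ≡ 67^2 = 4489 ≡ 210
148^64 ≡ 210^2 = 44100 ≡ 143
148^128 ≡ 143^2 = 20449 ≡ 221
182 = 128 + 32 + 16 + 4 + 2, so 148^182 ≡ 221·210·67·7·120 ≡ 296 (mod 389)
R · y^e mod p:
180^2 = 32400 ≡ 113
180^4 ≡ 113^2 = 12769 ≡ 321
180^8 ≡ 321^2 = 103041 ≡ 345
180^16 ≡ 345^2 = 119025 ≡ 380
180^32 ≡ 380^2 = 144400 ≡ 81
180^64 ≡ 81^2 = 6561 ≡ 337
180^128 ≡ 337^2 = 113569 ≡ 370
161 = 128 + 32 + 1, so 180^161 ≡ 370·81·180 ≡ 337 (mod 389)
168·337 = 56616 ≡ 211 (mod 389)
296 ≠ 211; the check fails.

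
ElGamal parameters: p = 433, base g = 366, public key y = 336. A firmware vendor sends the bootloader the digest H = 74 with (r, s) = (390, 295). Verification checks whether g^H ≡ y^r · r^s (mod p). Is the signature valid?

invalid

Left side g^H mod p:
366^2 = 133956 ≡ 159
366^4 ≡ 159^2 = 25281 ≡ 167
366^8 ≡ 167^2 = 27889 ≡ 177
366^16 ≡ 177^2 = 31329 ≡ 153
366^32 ≡ 153^2 = 23409 ≡ 27
366^64 ≡ 27^2 = 729 ≡ 296
74 = 64 + 8 + 2, so 366^74 ≡ 296·177·159 ≡ 274 (mod 433)
Right side y^r · r^s mod p:
336^2 = 112896 ≡ 316
336^4 ≡ 316^2 = 99856 ≡ 266
336^8 ≡ 266^2 = 70756 ≡ 177
336^16 ≡ 177^2 = 31329 ≡ 153
336^32 ≡ 153^2 = 23409 ≡ 27
336^64 ≡ 27^2 = 729 ≡ 296
336^128 ≡ 296^2 = 87616 ≡ 150
336^256 ≡ 150^2 = 22500 ≡ 417
390 = 256 + 128 + 4 + 2, so 336^390 ≡ 417·150·266·316 ≡ 300 (mod 433)
390^2 = 152100 ≡ 117
390^4 ≡ 117^2 = 13689 ≡ 266
390^8 ≡ 266^2 = 70756 ≡ 177
390^16 ≡ 177^2 = 31329 ≡ 153
390^32 ≡ 153^2 = 23409 ≡ 27
390^64 ≡ 27^2 = 729 ≡ 296
390^128 ≡ 296^2 = 87616 ≡ 150
390^256 ≡ 150^2 = 22500 ≡ 417
295 = 256 + 32 + 4 + 2 + 1, so 390^295 ≡ 417·27·266·117·390 ≡ 157 (mod 433)
300·157 = 47100 ≡ 336 (mod 433)
274 ≠ 336, so verification fails.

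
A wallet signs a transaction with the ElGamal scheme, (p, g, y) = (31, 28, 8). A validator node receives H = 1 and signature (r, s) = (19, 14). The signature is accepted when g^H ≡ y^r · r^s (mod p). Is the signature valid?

Left side g^H mod p:
28^1 mod 31 = 28
Right side y^r · r^s mod p:
Squares mod 31: 8^1≡8, 8^2≡2, 8^4≡4, 8^8≡16, 8^16≡8
19 = 16 + 2 + 1, so 8^19 ≡ 8·2·8 ≡ 4 (mod 31)
Squares mod 31: 19^1≡19, 19^2≡20, 19^4≡28, 19^8≡9
14 = 8 + 4 + 2, so 19^14 ≡ 9·28·20 ≡ 18 (mod 31)
4·18 = 72 ≡ 10 (mod 31)
28 ≠ 10, so verification fails.

invalid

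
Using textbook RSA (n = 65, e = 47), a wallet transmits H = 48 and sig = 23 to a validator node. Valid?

no

Squares mod 65: sig^1≡23, sig^2≡9, sig^4≡16, sig^8≡61, sig^16≡16, sig^32≡61
47 = 32 + 8 + 4 + 2 + 1, so sig^47 ≡ 61·61·16·9·23 ≡ 17 (mod 65)
17 ≠ 48, so verification fails.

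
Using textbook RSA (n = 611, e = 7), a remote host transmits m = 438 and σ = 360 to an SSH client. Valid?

Squares mod 611: σ^1≡360, σ^2≡68, σ^4≡347
7 = 4 + 2 + 1, so σ^7 ≡ 347·68·360 ≡ 438 (mod 611)
σ^7 mod 611 = 438 matches m.

yes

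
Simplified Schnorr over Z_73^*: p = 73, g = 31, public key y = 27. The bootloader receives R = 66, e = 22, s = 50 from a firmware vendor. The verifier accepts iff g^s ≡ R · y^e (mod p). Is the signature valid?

g^s mod p:
31^2 = 961 ≡ 12
31^4 ≡ 12^2 = 144 ≡ 71
31^8 ≡ 71^2 = 5041 ≡ 4
31^16 ≡ 4^2 = 16
31^32 ≡ 16^2 = 256 ≡ 37
50 = 32 + 16 + 2, so 31^50 ≡ 37·16·12 ≡ 23 (mod 73)
R · y^e mod p:
27^2 = 729 ≡ 72
27^4 ≡ 72^2 = 5184 ≡ 1
27^8 ≡ 1^2 = 1
27^16 ≡ 1^2 = 1
22 = 16 + 4 + 2, so 27^22 ≡ 1·1·72 ≡ 72 (mod 73)
66·72 = 4752 ≡ 7 (mod 73)
23 ≠ 7; the check fails.

invalid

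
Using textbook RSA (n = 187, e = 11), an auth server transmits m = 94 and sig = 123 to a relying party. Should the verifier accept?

reject

sig^2 ≡ 123^2 = 15129 ≡ 169
sig^4 ≡ 169^2 = 28561 ≡ 137
sig^8 ≡ 137^2 = 18769 ≡ 69
11 = 8 + 2 + 1, so sig^11 ≡ 69·169·123 ≡ 13 (mod 187)
The recovered value 13 does not match the digest 94.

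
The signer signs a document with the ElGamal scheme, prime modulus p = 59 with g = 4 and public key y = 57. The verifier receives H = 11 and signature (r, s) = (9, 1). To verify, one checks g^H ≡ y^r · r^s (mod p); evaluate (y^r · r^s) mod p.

57^9 mod 59 = 19
9^1 mod 59 = 9
y^r · r^s ≡ 19·9 = 171 ≡ 53 (mod 59)

53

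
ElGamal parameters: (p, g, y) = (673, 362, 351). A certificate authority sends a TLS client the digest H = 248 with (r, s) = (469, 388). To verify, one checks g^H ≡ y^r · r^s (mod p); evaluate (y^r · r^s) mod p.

380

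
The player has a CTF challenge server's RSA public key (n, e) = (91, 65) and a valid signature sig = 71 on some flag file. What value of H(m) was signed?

15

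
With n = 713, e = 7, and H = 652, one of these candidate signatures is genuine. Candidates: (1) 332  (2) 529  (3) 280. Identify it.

Candidate 1: Squares mod 713: 332^1≡332, 332^2≡422, 332^4≡547; 7 = 4 + 2 + 1, so 332^7 ≡ 547·422·332 ≡ 83 (mod 713)
Candidate 2: Squares mod 713: 529^1≡529, 529^2≡345, 529^4≡667; 7 = 4 + 2 + 1, so 529^7 ≡ 667·345·529 ≡ 345 (mod 713)
Candidate 3: Squares mod 713: 280^1≡280, 280^2≡683, 280^4≡187; 7 = 4 + 2 + 1, so 280^7 ≡ 187·683·280 ≡ 652 (mod 713)
  → matches H = 652

3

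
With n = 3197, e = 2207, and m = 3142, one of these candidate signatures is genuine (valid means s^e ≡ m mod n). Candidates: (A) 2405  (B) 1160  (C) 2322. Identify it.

B

Candidate A: Squares mod 3197: 2405^1≡2405, 2405^2≡652, 2405^4≡3100, 2405^8≡3015, 2405^16≡1154, 2405^32≡1764, 2405^64≡1015, 2405^128≡791, 2405^256≡2266, 2405^512≡374, 2405^1024≡2405, 2405^2048≡652; 2207 = 2048 + 128 + 16 + 8 + 4 + 2 + 1, so 2405^2207 ≡ 652·791·1154·3015·3100·652·2405 ≡ 791 (mod 3197)
Candidate B: Squares mod 3197: 1160^1≡1160, 1160^2≡2860, 1160^4≡1674, 1160^8≡1704, 1160^16≡740, 1160^32≡913, 1160^64≡2349, 1160^128≡2976, 1160^256≡886, 1160^512≡1731, 1160^1024≡772, 1160^2048≡1342; 2207 = 2048 + 128 + 16 + 8 + 4 + 2 + 1, so 1160^2207 ≡ 1342·2976·740·1704·1674·2860·1160 ≡ 3142 (mod 3197)
  → matches m = 3142
Candidate C: Squares mod 3197: 2322^1≡2322, 2322^2≡1542, 2322^4≡2393, 2322^8≡622, 2322^16≡47, 2322^32≡2209, 2322^64≡1059, 2322^128≡2531, 2322^256≡2370, 2322^512≡2968, 2322^1024≡1289, 2322^2048≡2278; 2207 = 2048 + 128 + 16 + 8 + 4 + 2 + 1, so 2322^2207 ≡ 2278·2531·47·622·2393·1542·2322 ≡ 1034 (mod 3197)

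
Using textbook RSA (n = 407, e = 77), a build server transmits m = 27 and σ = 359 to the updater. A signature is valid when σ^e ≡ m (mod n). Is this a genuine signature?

σ^2 ≡ 359^2 = 128881 ≡ 269
σ^4 ≡ 269^2 = 72361 ≡ 322
σ^8 ≡ 322^2 = 103684 ≡ 306
σ^16 ≡ 306^2 = 93636 ≡ 26
σ^32 ≡ 26^2 = 676 ≡ 269
σ^64 ≡ 269^2 = 72361 ≡ 322
77 = 64 + 8 + 4 + 1, so σ^77 ≡ 322·306·322·359 ≡ 380 (mod 407)
The recovered value 380 does not match the digest 27.

forged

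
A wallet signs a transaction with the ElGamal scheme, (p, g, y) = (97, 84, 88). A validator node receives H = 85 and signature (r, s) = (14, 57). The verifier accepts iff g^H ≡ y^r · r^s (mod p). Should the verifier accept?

Left side g^H mod p:
84^2 = 7056 ≡ 72
84^4 ≡ 72^2 = 5184 ≡ 43
84^8 ≡ 43^2 = 1849 ≡ 6
84^16 ≡ 6^2 = 36
84^32 ≡ 36^2 = 1296 ≡ 35
84^64 ≡ 35^2 = 1225 ≡ 61
85 = 64 + 16 + 4 + 1, so 84^85 ≡ 61·36·43·84 ≡ 68 (mod 97)
Right side y^r · r^s mod p:
88^2 = 7744 ≡ 81
88^4 ≡ 81^2 = 6561 ≡ 62
88^8 ≡ 62^2 = 3844 ≡ 61
14 = 8 + 4 + 2, so 88^14 ≡ 61·62·81 ≡ 16 (mod 97)
14^2 = 196 ≡ 2
14^4 ≡ 2^2 = 4
14^8 ≡ 4^2 = 16
14^16 ≡ 16^2 = 256 ≡ 62
14^32 ≡ 62^2 = 3844 ≡ 61
57 = 32 + 16 + 8 + 1, so 14^57 ≡ 61·62·16·14 ≡ 67 (mod 97)
16·67 = 1072 ≡ 5 (mod 97)
68 ≠ 5, so verification fails.

reject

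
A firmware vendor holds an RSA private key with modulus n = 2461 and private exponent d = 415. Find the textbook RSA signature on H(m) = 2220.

1825

(H(m))^2 ≡ 2220^2 = 4928400 ≡ 1478
(H(m))^4 ≡ 1478^2 = 2184484 ≡ 1577
(H(m))^8 ≡ 1577^2 = 2486929 ≡ 1319
(H(m))^16 ≡ 1319^2 = 1739761 ≡ 2295
(H(m))^32 ≡ 2295^2 = 5267025 ≡ 485
(H(m))^64 ≡ 485^2 = 235225 ≡ 1430
(H(m))^128 ≡ 1430^2 = 2044900 ≡ 2270
(H(m))^256 ≡ 2270^2 = 5152900 ≡ 2027
415 = 256 + 128 + 16 + 8 + 4 + 2 + 1, so (H(m))^415 ≡ 2027·2270·2295·1319·1577·1478·2220 ≡ 1825 (mod 2461)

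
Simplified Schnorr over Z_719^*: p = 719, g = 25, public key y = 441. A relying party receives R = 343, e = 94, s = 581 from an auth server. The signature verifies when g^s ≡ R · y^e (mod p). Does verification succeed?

fails

g^s mod p:
25^2 = 625
25^4 ≡ 625^2 = 390625 ≡ 208
25^8 ≡ 208^2 = 43264 ≡ 124
25^16 ≡ 124^2 = 15376 ≡ 277
25^32 ≡ 277^2 = 76729 ≡ 515
25^64 ≡ 515^2 = 265225 ≡ 633
25^128 ≡ 633^2 = 400689 ≡ 206
25^256 ≡ 206^2 = 42436 ≡ 15
25^512 ≡ 15^2 = 225
581 = 512 + 64 + 4 + 1, so 25^581 ≡ 225·633·208·25 ≡ 455 (mod 719)
R · y^e mod p:
441^2 = 194481 ≡ 351
441^4 ≡ 351^2 = 123201 ≡ 252
441^8 ≡ 252^2 = 63504 ≡ 232
441^16 ≡ 232^2 = 53824 ≡ 618
441^32 ≡ 618^2 = 381924 ≡ 135
441^64 ≡ 135^2 = 18225 ≡ 250
94 = 64 + 16 + 8 + 4 + 2, so 441^94 ≡ 250·618·232·252·351 ≡ 428 (mod 719)
343·428 = 146804 ≡ 128 (mod 719)
455 ≠ 128; the check fails.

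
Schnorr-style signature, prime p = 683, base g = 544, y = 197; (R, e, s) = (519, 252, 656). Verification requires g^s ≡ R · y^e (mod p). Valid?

g^s mod p:
544^2 = 295936 ≡ 197
544^4 ≡ 197^2 = 38809 ≡ 561
544^8 ≡ 561^2 = 314721 ≡ 541
544^16 ≡ 541^2 = 292681 ≡ 357
544^32 ≡ 357^2 = 127449 ≡ 411
544^64 ≡ 411^2 = 168921 ≡ 220
544^128 ≡ 220^2 = 48400 ≡ 590
544^256 ≡ 590^2 = 348100 ≡ 453
544^512 ≡ 453^2 = 205209 ≡ 309
656 = 512 + 128 + 16, so 544^656 ≡ 309·590·357 ≡ 234 (mod 683)
R · y^e mod p:
197^2 = 38809 ≡ 561
197^4 ≡ 561^2 = 314721 ≡ 541
197^8 ≡ 541^2 = 292681 ≡ 357
197^16 ≡ 357^2 = 127449 ≡ 411
197^32 ≡ 411^2 = 168921 ≡ 220
197^64 ≡ 220^2 = 48400 ≡ 590
197^128 ≡ 590^2 = 348100 ≡ 453
252 = 128 + 64 + 32 + 16 + 8 + 4, so 197^252 ≡ 453·590·220·411·357·541 ≡ 474 (mod 683)
519·474 = 246006 ≡ 126 (mod 683)
234 ≠ 126; the check fails.

no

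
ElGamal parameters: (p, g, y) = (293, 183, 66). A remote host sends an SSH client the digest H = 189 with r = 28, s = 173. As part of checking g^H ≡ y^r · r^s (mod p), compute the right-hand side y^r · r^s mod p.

192

Squares mod 293: 66^1≡66, 66^2≡254, 66^4≡56, 66^8≡206, 66^16≡244
28 = 16 + 8 + 4, so 66^28 ≡ 244·206·56 ≡ 226 (mod 293)
Squares mod 293: 28^1≡28, 28^2≡198, 28^4≡235, 28^8≡141, 28^16≡250, 28^32≡91, 28^64≡77, 28^128≡69
173 = 128 + 32 + 8 + 4 + 1, so 28^173 ≡ 69·91·141·235·28 ≡ 19 (mod 293)
y^r · r^s ≡ 226·19 = 4294 ≡ 192 (mod 293)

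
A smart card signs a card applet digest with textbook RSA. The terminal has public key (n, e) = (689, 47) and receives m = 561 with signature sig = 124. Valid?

Squares mod 689: sig^1≡124, sig^2≡218, sig^4≡672, sig^8≡289, sig^16≡152, sig^32≡367
47 = 32 + 8 + 4 + 2 + 1, so sig^47 ≡ 367·289·672·218·124 ≡ 561 (mod 689)
561 = m, so the signature checks out.

yes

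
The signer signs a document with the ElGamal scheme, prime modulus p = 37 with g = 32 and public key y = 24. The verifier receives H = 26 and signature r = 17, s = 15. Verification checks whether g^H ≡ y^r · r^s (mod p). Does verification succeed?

Left side g^H mod p:
32^2 = 1024 ≡ 25
32^4 ≡ 25^2 = 625 ≡ 33
32^8 ≡ 33^2 = 1089 ≡ 16
32^16 ≡ 16^2 = 256 ≡ 34
26 = 16 + 8 + 2, so 32^26 ≡ 34·16·25 ≡ 21 (mod 37)
Right side y^r · r^s mod p:
24^2 = 576 ≡ 21
24^4 ≡ 21^2 = 441 ≡ 34
24^8 ≡ 34^2 = 1156 ≡ 9
24^16 ≡ 9^2 = 81 ≡ 7
17 = 16 + 1, so 24^17 ≡ 7·24 ≡ 20 (mod 37)
17^2 = 289 ≡ 30
17^4 ≡ 30^2 = 900 ≡ 12
17^8 ≡ 12^2 = 144 ≡ 33
15 = 8 + 4 + 2 + 1, so 17^15 ≡ 33·12·30·17 ≡ 14 (mod 37)
20·14 = 280 ≡ 21 (mod 37)
21 ≡ 21 (mod 37), so the signature is genuine.

passes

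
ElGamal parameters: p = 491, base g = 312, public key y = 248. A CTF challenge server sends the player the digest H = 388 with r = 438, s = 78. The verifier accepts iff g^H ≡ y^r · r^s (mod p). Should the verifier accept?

Left side g^H mod p:
312^2 = 97344 ≡ 126
312^4 ≡ 126^2 = 15876 ≡ 164
312^8 ≡ 164^2 = 26896 ≡ 382
312^16 ≡ 382^2 = 145924 ≡ 97
312^32 ≡ 97^2 = 9409 ≡ 80
312^64 ≡ 80^2 = 6400 ≡ 17
312^128 ≡ 17^2 = 289
312^256 ≡ 289^2 = 83521 ≡ 51
388 = 256 + 128 + 4, so 312^388 ≡ 51·289·164 ≡ 3 (mod 491)
Right side y^r · r^s mod p:
248^2 = 61504 ≡ 129
248^4 ≡ 129^2 = 16641 ≡ 438
248^8 ≡ 438^2 = 191844 ≡ 354
248^16 ≡ 354^2 = 125316 ≡ 111
248^32 ≡ 111^2 = 12321 ≡ 46
248^64 ≡ 46^2 = 2116 ≡ 152
248^128 ≡ 152^2 = 23104 ≡ 27
248^256 ≡ 27^2 = 729 ≡ 238
438 = 256 + 128 + 32 + 16 + 4 + 2, so 248^438 ≡ 238·27·46·111·438·129 ≡ 51 (mod 491)
438^2 = 191844 ≡ 354
438^4 ≡ 354^2 = 125316 ≡ 111
438^8 ≡ 111^2 = 12321 ≡ 46
438^16 ≡ 46^2 = 2116 ≡ 152
438^32 ≡ 152^2 = 23104 ≡ 27
438^64 ≡ 27^2 = 729 ≡ 238
78 = 64 + 8 + 4 + 2, so 438^78 ≡ 238·46·111·354 ≡ 80 (mod 491)
51·80 = 4080 ≡ 152 (mod 491)
3 ≠ 152, so verification fails.

reject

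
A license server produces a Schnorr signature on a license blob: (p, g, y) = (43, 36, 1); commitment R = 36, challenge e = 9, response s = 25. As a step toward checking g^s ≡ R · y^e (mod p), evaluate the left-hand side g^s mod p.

36^25 mod 43 = 36

36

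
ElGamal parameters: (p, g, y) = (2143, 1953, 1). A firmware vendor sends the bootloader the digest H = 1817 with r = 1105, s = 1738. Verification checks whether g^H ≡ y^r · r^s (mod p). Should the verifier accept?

accept

Left side g^H mod p:
Squares mod 2143: 1953^1≡1953, 1953^2≡1812, 1953^4≡268, 1953^8≡1105, 1953^16≡1658, 1953^32≡1638, 1953^64≡8, 1953^128≡64, 1953^256≡1953, 1953^512≡1812, 1953^1024≡268
1817 = 1024 + 512 + 256 + 16 + 8 + 1, so 1953^1817 ≡ 268·1812·1953·1658·1105·1953 ≡ 1638 (mod 2143)
Right side y^r · r^s mod p:
Squares mod 2143: 1^1≡1, 1^2≡1, 1^4≡1, 1^8≡1, 1^16≡1, 1^32≡1, 1^64≡1, 1^128≡1, 1^256≡1, 1^512≡1, 1^1024≡1
1105 = 1024 + 64 + 16 + 1, so 1^1105 ≡ 1·1·1·1 ≡ 1 (mod 2143)
Squares mod 2143: 1105^1≡1105, 1105^2≡1658, 1105^4≡1638, 1105^8≡8, 1105^16≡64, 1105^32≡1953, 1105^64≡1812, 1105^128≡268, 1105^256≡1105, 1105^512≡1658, 1105^1024≡1638
1738 = 1024 + 512 + 128 + 64 + 8 + 2, so 1105^1738 ≡ 1638·1658·268·1812·8·1658 ≡ 1638 (mod 2143)
1·1638 = 1638 ≡ 1638 (mod 2143)
1638 ≡ 1638 (mod 2143), so the signature is genuine.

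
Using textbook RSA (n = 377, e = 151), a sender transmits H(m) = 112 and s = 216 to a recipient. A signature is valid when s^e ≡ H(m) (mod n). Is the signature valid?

invalid

s^2 ≡ 216^2 = 46656 ≡ 285
s^4 ≡ 285^2 = 81225 ≡ 170
s^8 ≡ 170^2 = 28900 ≡ 248
s^16 ≡ 248^2 = 61504 ≡ 53
s^32 ≡ 53^2 = 2809 ≡ 170
s^64 ≡ 170^2 = 28900 ≡ 248
s^128 ≡ 248^2 = 61504 ≡ 53
151 = 128 + 16 + 4 + 2 + 1, so s^151 ≡ 53·53·170·285·216 ≡ 265 (mod 377)
The recovered value 265 does not match the digest 112.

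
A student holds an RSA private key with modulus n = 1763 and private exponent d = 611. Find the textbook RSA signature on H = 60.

977

Squares mod 1763: H^1≡60, H^2≡74, H^4≡187, H^8≡1472, H^16≡57, H^32≡1486, H^64≡920, H^128≡160, H^256≡918, H^512≡10
611 = 512 + 64 + 32 + 2 + 1, so H^611 ≡ 10·920·1486·74·60 ≡ 977 (mod 1763)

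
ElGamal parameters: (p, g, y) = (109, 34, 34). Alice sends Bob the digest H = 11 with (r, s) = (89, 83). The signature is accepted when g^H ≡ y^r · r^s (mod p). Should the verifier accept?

reject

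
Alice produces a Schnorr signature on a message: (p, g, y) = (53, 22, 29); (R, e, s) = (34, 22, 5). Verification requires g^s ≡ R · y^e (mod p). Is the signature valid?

valid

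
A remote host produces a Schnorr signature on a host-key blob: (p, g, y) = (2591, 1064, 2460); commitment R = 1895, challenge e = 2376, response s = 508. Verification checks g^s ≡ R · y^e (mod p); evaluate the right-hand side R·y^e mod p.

1828

2460^2 = 6051600 ≡ 1615
2460^4 ≡ 1615^2 = 2608225 ≡ 1679
2460^8 ≡ 1679^2 = 2819041 ≡ 33
2460^16 ≡ 33^2 = 1089
2460^32 ≡ 1089^2 = 1185921 ≡ 1834
2460^64 ≡ 1834^2 = 3363556 ≡ 438
2460^128 ≡ 438^2 = 191844 ≡ 110
2460^256 ≡ 110^2 = 12100 ≡ 1736
2460^512 ≡ 1736^2 = 3013696 ≡ 363
2460^1024 ≡ 363^2 = 131769 ≡ 2219
2460^2048 ≡ 2219^2 = 4923961 ≡ 1061
2376 = 2048 + 256 + 64 + 8, so 2460^2376 ≡ 1061·1736·438·33 ≡ 1412 (mod 2591)
R · y^e ≡ 1895·1412 = 2675740 ≡ 1828 (mod 2591)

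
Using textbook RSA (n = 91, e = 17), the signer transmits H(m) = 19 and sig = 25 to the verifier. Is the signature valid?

invalid

Squares mod 91: sig^1≡25, sig^2≡79, sig^4≡53, sig^8≡79, sig^16≡53
17 = 16 + 1, so sig^17 ≡ 53·25 ≡ 51 (mod 91)
sig^17 mod 91 = 51, but H(m) = 19.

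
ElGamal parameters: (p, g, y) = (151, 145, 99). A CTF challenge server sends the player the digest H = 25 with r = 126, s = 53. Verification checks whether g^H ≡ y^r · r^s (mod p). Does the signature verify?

does not verify

Left side g^H mod p:
145^2 = 21025 ≡ 36
145^4 ≡ 36^2 = 1296 ≡ 88
145^8 ≡ 88^2 = 7744 ≡ 43
145^16 ≡ 43^2 = 1849 ≡ 37
25 = 16 + 8 + 1, so 145^25 ≡ 37·43·145 ≡ 118 (mod 151)
Right side y^r · r^s mod p:
99^2 = 9801 ≡ 137
99^4 ≡ 137^2 = 18769 ≡ 45
99^8 ≡ 45^2 = 2025 ≡ 62
99^16 ≡ 62^2 = 3844 ≡ 69
99^32 ≡ 69^2 = 4761 ≡ 80
99^64 ≡ 80^2 = 6400 ≡ 58
126 = 64 + 32 + 16 + 8 + 4 + 2, so 99^126 ≡ 58·80·69·62·45·137 ≡ 148 (mod 151)
126^2 = 15876 ≡ 21
126^4 ≡ 21^2 = 441 ≡ 139
126^8 ≡ 139^2 = 19321 ≡ 144
126^16 ≡ 144^2 = 20736 ≡ 49
126^32 ≡ 49^2 = 2401 ≡ 136
53 = 32 + 16 + 4 + 1, so 126^53 ≡ 136·49·139·126 ≡ 111 (mod 151)
148·111 = 16428 ≡ 120 (mod 151)
118 ≠ 120, so verification fails.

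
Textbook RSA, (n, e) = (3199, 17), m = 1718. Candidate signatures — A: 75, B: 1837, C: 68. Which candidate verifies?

Candidate A: Squares mod 3199: 75^1≡75, 75^2≡2426, 75^4≡2515, 75^8≡802, 75^16≡205; 17 = 16 + 1, so 75^17 ≡ 205·75 ≡ 2579 (mod 3199)
Candidate B: Squares mod 3199: 1837^1≡1837, 1837^2≡2823, 1837^4≡620, 1837^8≡520, 1837^16≡1684; 17 = 16 + 1, so 1837^17 ≡ 1684·1837 ≡ 75 (mod 3199)
Candidate C: Squares mod 3199: 68^1≡68, 68^2≡1425, 68^4≡2459, 68^8≡571, 68^16≡2942; 17 = 16 + 1, so 68^17 ≡ 2942·68 ≡ 1718 (mod 3199)
  → matches m = 1718

C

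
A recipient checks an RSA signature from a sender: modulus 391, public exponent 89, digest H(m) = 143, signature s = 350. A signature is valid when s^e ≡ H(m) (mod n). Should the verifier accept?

accept

Squares mod 391: s^1≡350, s^2≡117, s^4≡4, s^8≡16, s^16≡256, s^32≡239, s^64≡35
89 = 64 + 16 + 8 + 1, so s^89 ≡ 35·256·16·350 ≡ 143 (mod 391)
s^89 mod 391 = 143 matches H(m).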